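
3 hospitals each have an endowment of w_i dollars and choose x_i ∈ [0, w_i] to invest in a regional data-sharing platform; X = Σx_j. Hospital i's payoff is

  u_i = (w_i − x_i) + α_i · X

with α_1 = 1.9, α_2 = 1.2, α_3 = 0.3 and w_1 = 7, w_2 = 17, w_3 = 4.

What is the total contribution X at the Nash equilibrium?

24

∂u_i/∂x_i = α_i − 1, so hospital i contributes w_i if α_i > 1, else 0.
α_i > 1 for i ∈ {1, 2}; NE contributions (7, 17, 0), X = 24.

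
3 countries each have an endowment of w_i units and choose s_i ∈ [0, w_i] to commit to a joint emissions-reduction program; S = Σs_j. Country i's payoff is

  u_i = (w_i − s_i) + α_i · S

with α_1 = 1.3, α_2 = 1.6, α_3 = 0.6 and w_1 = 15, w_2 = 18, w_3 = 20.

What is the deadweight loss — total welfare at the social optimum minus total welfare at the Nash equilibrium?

∂u_i/∂s_i = α_i − 1, so country i contributes w_i if α_i > 1, else 0.
α_i > 1 for i ∈ {1, 2}; NE contributions (15, 18, 0), S = 33.
W^NE = Σw_i − S^NE + (Σα_i)·S^NE = 53 + 2.5·33 = 135.5.
Planner: ∂(Σu_j)/∂s_i = Σα_j − 1 = 2.5 > 0, so everyone contributes w_i; S^SO = 53, W^SO = 53 + 2.5·53 = 185.5.
Deadweight loss = 50.

50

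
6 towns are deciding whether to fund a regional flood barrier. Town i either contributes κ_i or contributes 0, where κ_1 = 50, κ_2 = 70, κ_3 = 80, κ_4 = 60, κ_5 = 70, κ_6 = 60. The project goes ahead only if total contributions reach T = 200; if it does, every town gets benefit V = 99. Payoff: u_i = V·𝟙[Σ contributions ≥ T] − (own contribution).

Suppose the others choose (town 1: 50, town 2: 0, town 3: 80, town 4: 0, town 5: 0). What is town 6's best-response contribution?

Others' total = 130. Even contributing 60 gives 190 < 200: no benefit either way.
Best response: 0.

0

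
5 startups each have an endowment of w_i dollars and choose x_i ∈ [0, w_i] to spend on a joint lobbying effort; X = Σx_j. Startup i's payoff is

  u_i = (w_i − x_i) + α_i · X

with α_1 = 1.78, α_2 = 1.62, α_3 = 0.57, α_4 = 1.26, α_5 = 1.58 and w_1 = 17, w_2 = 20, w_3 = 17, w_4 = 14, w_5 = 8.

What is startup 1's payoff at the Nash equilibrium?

∂u_i/∂x_i = α_i − 1, so startup i contributes w_i if α_i > 1, else 0.
α_i > 1 for i ∈ {1, 2, 4, 5}; NE contributions (17, 20, 0, 14, 8), X = 59.
u_1 = (17 − 17) + 1.78·59 = 105.02.

105.02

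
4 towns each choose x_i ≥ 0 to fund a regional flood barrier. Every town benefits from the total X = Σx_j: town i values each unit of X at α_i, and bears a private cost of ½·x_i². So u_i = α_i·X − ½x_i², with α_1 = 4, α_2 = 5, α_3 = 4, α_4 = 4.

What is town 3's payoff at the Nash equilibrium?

60

Town i's FOC: ∂u_i/∂x_i = α_i − x_i = 0, so x_i* = α_i.
NE contributions = (4, 5, 4, 4); X = 17.
u_3 = α_3·X − ½·(x_3)² = 4·17 − ½·4² = 60.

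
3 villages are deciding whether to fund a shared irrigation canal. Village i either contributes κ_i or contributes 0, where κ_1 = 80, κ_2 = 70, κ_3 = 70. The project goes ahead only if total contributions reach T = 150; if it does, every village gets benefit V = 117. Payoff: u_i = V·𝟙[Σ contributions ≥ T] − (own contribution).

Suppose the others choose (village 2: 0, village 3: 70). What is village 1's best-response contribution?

80

Others' total = 70. Contributing 80 brings total to 150 ≥ 150: gain V − κ_1 = 37.
Best response: 80.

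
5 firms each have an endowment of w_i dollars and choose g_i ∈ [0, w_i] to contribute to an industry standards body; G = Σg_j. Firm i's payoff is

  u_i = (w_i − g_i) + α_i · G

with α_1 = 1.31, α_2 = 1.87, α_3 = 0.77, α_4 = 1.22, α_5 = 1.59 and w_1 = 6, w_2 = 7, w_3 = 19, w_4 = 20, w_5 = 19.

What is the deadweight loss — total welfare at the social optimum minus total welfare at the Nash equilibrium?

109.44

∂u_i/∂g_i = α_i − 1, so firm i contributes w_i if α_i > 1, else 0.
α_i > 1 for i ∈ {1, 2, 4, 5}; NE contributions (6, 7, 0, 20, 19), G = 52.
W^NE = Σw_i − G^NE + (Σα_i)·G^NE = 71 + 5.76·52 = 370.52.
Planner: ∂(Σu_j)/∂g_i = Σα_j − 1 = 5.76 > 0, so everyone contributes w_i; G^SO = 71, W^SO = 71 + 5.76·71 = 479.96.
Deadweight loss = 109.44.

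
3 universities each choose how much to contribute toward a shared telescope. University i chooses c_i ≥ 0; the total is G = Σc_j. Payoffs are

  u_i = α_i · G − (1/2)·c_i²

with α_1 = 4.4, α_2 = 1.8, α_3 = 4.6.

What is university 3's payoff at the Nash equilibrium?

39.1

University i's FOC: ∂u_i/∂c_i = α_i − c_i = 0, so c_i* = α_i.
NE contributions = (4.4, 1.8, 4.6); G = 10.8.
u_3 = α_3·G − ½·(c_3)² = 4.6·10.8 − ½·4.6² = 39.1.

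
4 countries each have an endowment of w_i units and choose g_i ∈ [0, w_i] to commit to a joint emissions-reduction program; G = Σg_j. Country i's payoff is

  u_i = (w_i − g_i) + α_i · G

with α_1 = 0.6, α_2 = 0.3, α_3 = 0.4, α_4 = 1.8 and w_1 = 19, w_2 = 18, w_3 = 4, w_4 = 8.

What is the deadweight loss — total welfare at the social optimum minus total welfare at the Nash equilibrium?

∂u_i/∂g_i = α_i − 1, so country i contributes w_i if α_i > 1, else 0.
α_i > 1 for i ∈ {4}; NE contributions (0, 0, 0, 8), G = 8.
W^NE = Σw_i − G^NE + (Σα_i)·G^NE = 49 + 2.1·8 = 65.8.
Planner: ∂(Σu_j)/∂g_i = Σα_j − 1 = 2.1 > 0, so everyone contributes w_i; G^SO = 49, W^SO = 49 + 2.1·49 = 151.9.
Deadweight loss = 86.1.

86.1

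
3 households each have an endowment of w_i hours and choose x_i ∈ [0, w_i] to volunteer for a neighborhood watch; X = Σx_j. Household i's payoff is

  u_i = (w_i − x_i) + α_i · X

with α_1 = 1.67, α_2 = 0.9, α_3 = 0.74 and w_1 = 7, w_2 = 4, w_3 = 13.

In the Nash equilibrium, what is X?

7

∂u_i/∂x_i = α_i − 1, so household i contributes w_i if α_i > 1, else 0.
α_i > 1 for i ∈ {1}; NE contributions (7, 0, 0), X = 7.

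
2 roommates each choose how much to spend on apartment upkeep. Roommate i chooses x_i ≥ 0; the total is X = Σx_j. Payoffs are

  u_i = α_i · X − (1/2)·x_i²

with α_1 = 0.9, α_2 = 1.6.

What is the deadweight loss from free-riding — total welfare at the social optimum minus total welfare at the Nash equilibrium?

1.685

Roommate i's FOC: ∂u_i/∂x_i = α_i − x_i = 0, so x_i* = α_i.
NE contributions = (0.9, 1.6); X = 2.5.
W^NE = (Σα)·X − ½Σα_i² = 2.5² − ½·3.37 = 4.565.
Planner sets x_i = Σα_j = 2.5 for every i, so X^SO = 2·2.5 = 5.
W^SO = (Σα)·X^SO − ½·2·(Σα)² = (2/2)·2.5² = 6.25.
Deadweight loss = W^SO − W^NE = 1.685.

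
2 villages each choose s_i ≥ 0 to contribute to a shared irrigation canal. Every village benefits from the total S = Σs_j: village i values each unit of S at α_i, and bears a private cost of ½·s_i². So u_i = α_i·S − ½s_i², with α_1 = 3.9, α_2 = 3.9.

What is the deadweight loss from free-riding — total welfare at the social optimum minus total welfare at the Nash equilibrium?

Village i's FOC: ∂u_i/∂s_i = α_i − s_i = 0, so s_i* = α_i.
NE contributions = (3.9, 3.9); S = 7.8.
W^NE = (Σα)·S − ½Σα_i² = 7.8² − ½·30.42 = 45.63.
Planner sets s_i = Σα_j = 7.8 for every i, so S^SO = 2·7.8 = 15.6.
W^SO = (Σα)·S^SO − ½·2·(Σα)² = (2/2)·7.8² = 60.84.
Deadweight loss = W^SO − W^NE = 15.21.

15.21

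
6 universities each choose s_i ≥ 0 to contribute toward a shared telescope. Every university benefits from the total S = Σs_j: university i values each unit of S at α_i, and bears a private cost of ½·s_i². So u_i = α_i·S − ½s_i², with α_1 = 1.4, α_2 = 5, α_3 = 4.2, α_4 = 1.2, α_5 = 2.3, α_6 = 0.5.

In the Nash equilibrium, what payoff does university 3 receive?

University i's FOC: ∂u_i/∂s_i = α_i − s_i = 0, so s_i* = α_i.
NE contributions = (1.4, 5, 4.2, 1.2, 2.3, 0.5); S = 14.6.
u_3 = α_3·S − ½·(s_3)² = 4.2·14.6 − ½·4.2² = 52.5.

52.5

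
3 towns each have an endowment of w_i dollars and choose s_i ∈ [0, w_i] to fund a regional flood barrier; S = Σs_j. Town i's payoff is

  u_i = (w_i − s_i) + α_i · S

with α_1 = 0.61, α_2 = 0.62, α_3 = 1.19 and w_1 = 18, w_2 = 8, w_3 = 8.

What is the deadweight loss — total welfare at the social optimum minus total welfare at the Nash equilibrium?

∂u_i/∂s_i = α_i − 1, so town i contributes w_i if α_i > 1, else 0.
α_i > 1 for i ∈ {3}; NE contributions (0, 0, 8), S = 8.
W^NE = Σw_i − S^NE + (Σα_i)·S^NE = 34 + 1.42·8 = 45.36.
Planner: ∂(Σu_j)/∂s_i = Σα_j − 1 = 1.42 > 0, so everyone contributes w_i; S^SO = 34, W^SO = 34 + 1.42·34 = 82.28.
Deadweight loss = 36.92.

36.92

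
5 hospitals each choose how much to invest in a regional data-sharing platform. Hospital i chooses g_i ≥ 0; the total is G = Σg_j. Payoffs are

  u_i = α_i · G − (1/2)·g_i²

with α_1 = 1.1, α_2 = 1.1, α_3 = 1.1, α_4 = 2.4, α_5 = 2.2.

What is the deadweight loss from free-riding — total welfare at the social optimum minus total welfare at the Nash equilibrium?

Hospital i's FOC: ∂u_i/∂g_i = α_i − g_i = 0, so g_i* = α_i.
NE contributions = (1.1, 1.1, 1.1, 2.4, 2.2); G = 7.9.
W^NE = (Σα)·G − ½Σα_i² = 7.9² − ½·14.23 = 55.295.
Planner sets g_i = Σα_j = 7.9 for every i, so G^SO = 5·7.9 = 39.5.
W^SO = (Σα)·G^SO − ½·5·(Σα)² = (5/2)·7.9² = 156.025.
Deadweight loss = W^SO − W^NE = 100.73.

100.73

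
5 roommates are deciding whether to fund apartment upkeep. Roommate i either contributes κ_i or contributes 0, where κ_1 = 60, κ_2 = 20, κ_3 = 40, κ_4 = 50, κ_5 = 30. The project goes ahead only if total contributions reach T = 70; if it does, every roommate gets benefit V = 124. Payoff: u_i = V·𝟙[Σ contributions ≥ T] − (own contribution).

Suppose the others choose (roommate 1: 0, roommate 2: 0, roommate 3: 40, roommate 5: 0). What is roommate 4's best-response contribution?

50

Others' total = 40. Contributing 50 brings total to 90 ≥ 70: gain V − κ_4 = 74.
Best response: 50.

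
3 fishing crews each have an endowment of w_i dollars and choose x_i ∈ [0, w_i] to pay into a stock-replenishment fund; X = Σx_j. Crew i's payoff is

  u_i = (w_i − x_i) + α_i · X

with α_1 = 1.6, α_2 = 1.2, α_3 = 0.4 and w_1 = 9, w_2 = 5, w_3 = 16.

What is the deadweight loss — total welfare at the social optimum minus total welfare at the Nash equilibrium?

35.2

∂u_i/∂x_i = α_i − 1, so crew i contributes w_i if α_i > 1, else 0.
α_i > 1 for i ∈ {1, 2}; NE contributions (9, 5, 0), X = 14.
W^NE = Σw_i − X^NE + (Σα_i)·X^NE = 30 + 2.2·14 = 60.8.
Planner: ∂(Σu_j)/∂x_i = Σα_j − 1 = 2.2 > 0, so everyone contributes w_i; X^SO = 30, W^SO = 30 + 2.2·30 = 96.
Deadweight loss = 35.2.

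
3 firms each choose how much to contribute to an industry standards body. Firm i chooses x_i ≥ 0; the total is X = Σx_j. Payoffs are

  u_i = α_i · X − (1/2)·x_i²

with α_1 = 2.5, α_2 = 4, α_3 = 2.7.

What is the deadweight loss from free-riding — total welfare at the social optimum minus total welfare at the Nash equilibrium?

57.09

Firm i's FOC: ∂u_i/∂x_i = α_i − x_i = 0, so x_i* = α_i.
NE contributions = (2.5, 4, 2.7); X = 9.2.
W^NE = (Σα)·X − ½Σα_i² = 9.2² − ½·29.54 = 69.87.
Planner sets x_i = Σα_j = 9.2 for every i, so X^SO = 3·9.2 = 27.6.
W^SO = (Σα)·X^SO − ½·3·(Σα)² = (3/2)·9.2² = 126.96.
Deadweight loss = W^SO − W^NE = 57.09.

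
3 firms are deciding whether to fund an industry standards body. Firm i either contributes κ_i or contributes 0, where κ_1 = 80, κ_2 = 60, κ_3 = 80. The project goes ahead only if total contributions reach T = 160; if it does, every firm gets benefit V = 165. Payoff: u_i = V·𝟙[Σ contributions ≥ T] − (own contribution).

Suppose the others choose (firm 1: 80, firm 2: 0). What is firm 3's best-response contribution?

80

Others' total = 80. Contributing 80 brings total to 160 ≥ 160: gain V − κ_3 = 85.
Best response: 80.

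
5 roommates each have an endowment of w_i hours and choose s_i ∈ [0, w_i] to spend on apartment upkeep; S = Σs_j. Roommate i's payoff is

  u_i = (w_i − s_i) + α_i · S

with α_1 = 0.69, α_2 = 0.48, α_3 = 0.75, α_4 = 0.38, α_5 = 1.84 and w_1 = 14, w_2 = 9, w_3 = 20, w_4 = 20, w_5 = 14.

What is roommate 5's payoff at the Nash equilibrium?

25.76

∂u_i/∂s_i = α_i − 1, so roommate i contributes w_i if α_i > 1, else 0.
α_i > 1 for i ∈ {5}; NE contributions (0, 0, 0, 0, 14), S = 14.
u_5 = (14 − 14) + 1.84·14 = 25.76.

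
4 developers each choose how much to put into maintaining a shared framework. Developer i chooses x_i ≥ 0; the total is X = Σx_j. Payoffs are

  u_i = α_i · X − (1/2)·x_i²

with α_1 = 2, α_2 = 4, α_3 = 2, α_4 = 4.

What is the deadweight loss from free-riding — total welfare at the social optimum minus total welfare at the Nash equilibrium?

Developer i's FOC: ∂u_i/∂x_i = α_i − x_i = 0, so x_i* = α_i.
NE contributions = (2, 4, 2, 4); X = 12.
W^NE = (Σα)·X − ½Σα_i² = 12² − ½·40 = 124.
Planner sets x_i = Σα_j = 12 for every i, so X^SO = 4·12 = 48.
W^SO = (Σα)·X^SO − ½·4·(Σα)² = (4/2)·12² = 288.
Deadweight loss = W^SO − W^NE = 164.

164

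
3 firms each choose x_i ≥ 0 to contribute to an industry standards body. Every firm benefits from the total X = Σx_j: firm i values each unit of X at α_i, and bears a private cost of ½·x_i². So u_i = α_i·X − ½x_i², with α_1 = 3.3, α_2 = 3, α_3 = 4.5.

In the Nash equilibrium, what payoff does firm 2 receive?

27.9

Firm i's FOC: ∂u_i/∂x_i = α_i − x_i = 0, so x_i* = α_i.
NE contributions = (3.3, 3, 4.5); X = 10.8.
u_2 = α_2·X − ½·(x_2)² = 3·10.8 − ½·3² = 27.9.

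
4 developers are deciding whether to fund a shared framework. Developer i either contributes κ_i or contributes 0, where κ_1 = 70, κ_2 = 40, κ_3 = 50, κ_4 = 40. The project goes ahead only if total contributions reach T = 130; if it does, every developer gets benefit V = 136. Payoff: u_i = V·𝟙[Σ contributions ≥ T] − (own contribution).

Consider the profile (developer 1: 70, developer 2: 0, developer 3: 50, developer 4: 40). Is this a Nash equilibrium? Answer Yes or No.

Yes

Total = 160 ≥ 130: provided.
Developer 1 (pledges 70, payoff 66): dropping to 0 → total 90, payoff 0. No gain.
Developer 2 (pledges 0, payoff 136): pledging 40 → total 200, payoff 96. No gain.
Developer 3 (pledges 50, payoff 86): dropping to 0 → total 110, payoff 0. No gain.
Developer 4 (pledges 40, payoff 96): dropping to 0 → total 120, payoff 0. No gain.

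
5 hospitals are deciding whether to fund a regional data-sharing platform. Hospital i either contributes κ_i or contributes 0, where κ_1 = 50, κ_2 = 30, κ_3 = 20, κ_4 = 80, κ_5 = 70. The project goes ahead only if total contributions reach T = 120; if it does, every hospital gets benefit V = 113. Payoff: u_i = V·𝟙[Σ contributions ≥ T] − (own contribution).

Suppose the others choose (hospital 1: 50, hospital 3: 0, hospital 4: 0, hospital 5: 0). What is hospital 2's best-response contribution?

Others' total = 50. Even contributing 30 gives 80 < 120: no benefit either way.
Best response: 0.

0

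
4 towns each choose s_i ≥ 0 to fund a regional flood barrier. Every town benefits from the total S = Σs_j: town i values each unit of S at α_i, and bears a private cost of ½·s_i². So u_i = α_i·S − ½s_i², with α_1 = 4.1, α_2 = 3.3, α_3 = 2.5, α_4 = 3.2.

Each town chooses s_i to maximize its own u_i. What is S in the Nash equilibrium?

Town i's FOC: ∂u_i/∂s_i = α_i − s_i = 0, so s_i* = α_i.
NE contributions = (4.1, 3.3, 2.5, 3.2); S = 13.1.

13.1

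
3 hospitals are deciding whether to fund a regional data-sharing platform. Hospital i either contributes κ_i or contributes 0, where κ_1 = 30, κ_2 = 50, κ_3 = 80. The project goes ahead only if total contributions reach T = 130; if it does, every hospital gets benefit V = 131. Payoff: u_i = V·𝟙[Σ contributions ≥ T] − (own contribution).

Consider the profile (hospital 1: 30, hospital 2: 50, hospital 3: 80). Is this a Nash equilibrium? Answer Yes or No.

No

Total = 160 ≥ 130: provided.
Hospital 1 (pledges 30, payoff 101): dropping to 0 → total 130, payoff 131. Profitable deviation.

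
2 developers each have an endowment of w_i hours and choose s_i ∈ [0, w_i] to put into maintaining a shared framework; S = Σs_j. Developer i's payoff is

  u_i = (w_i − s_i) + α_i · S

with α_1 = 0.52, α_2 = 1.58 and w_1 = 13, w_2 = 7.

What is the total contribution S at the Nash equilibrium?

7

∂u_i/∂s_i = α_i − 1, so developer i contributes w_i if α_i > 1, else 0.
α_i > 1 for i ∈ {2}; NE contributions (0, 7), S = 7.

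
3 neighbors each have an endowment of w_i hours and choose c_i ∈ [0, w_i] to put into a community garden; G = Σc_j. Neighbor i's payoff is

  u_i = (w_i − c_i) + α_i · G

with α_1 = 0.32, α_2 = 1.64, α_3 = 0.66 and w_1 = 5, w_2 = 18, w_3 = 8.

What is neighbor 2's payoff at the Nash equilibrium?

29.52

∂u_i/∂c_i = α_i − 1, so neighbor i contributes w_i if α_i > 1, else 0.
α_i > 1 for i ∈ {2}; NE contributions (0, 18, 0), G = 18.
u_2 = (18 − 18) + 1.64·18 = 29.52.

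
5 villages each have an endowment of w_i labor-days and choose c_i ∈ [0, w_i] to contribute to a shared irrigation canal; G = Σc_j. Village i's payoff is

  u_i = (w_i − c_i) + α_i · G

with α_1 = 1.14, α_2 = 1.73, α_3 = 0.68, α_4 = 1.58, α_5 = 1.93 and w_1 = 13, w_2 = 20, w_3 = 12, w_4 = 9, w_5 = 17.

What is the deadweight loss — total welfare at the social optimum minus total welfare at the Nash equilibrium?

72.72

∂u_i/∂c_i = α_i − 1, so village i contributes w_i if α_i > 1, else 0.
α_i > 1 for i ∈ {1, 2, 4, 5}; NE contributions (13, 20, 0, 9, 17), G = 59.
W^NE = Σw_i − G^NE + (Σα_i)·G^NE = 71 + 6.06·59 = 428.54.
Planner: ∂(Σu_j)/∂c_i = Σα_j − 1 = 6.06 > 0, so everyone contributes w_i; G^SO = 71, W^SO = 71 + 6.06·71 = 501.26.
Deadweight loss = 72.72.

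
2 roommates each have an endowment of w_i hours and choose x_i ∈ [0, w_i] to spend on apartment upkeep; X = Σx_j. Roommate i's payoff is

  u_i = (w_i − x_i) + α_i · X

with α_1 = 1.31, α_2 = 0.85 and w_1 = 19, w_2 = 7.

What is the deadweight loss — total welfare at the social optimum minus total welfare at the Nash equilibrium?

∂u_i/∂x_i = α_i − 1, so roommate i contributes w_i if α_i > 1, else 0.
α_i > 1 for i ∈ {1}; NE contributions (19, 0), X = 19.
W^NE = Σw_i − X^NE + (Σα_i)·X^NE = 26 + 1.16·19 = 48.04.
Planner: ∂(Σu_j)/∂x_i = Σα_j − 1 = 1.16 > 0, so everyone contributes w_i; X^SO = 26, W^SO = 26 + 1.16·26 = 56.16.
Deadweight loss = 8.12.

8.12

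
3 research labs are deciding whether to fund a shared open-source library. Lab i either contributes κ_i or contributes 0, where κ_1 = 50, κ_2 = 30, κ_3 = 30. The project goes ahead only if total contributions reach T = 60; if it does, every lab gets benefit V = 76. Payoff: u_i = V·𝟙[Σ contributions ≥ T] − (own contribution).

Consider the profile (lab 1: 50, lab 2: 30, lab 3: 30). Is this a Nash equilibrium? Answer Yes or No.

No

Total = 110 ≥ 60: provided.
Lab 1 (pledges 50, payoff 26): dropping to 0 → total 60, payoff 76. Profitable deviation.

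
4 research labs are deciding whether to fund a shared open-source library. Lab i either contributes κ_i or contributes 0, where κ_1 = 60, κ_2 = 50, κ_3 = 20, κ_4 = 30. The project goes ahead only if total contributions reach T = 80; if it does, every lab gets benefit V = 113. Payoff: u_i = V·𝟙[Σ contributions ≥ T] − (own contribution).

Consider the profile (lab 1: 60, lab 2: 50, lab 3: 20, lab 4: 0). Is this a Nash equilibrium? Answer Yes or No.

Total = 130 ≥ 80: provided.
Lab 1 (pledges 60, payoff 53): dropping to 0 → total 70, payoff 0. No gain.
Lab 2 (pledges 50, payoff 63): dropping to 0 → total 80, payoff 113. Profitable deviation.

No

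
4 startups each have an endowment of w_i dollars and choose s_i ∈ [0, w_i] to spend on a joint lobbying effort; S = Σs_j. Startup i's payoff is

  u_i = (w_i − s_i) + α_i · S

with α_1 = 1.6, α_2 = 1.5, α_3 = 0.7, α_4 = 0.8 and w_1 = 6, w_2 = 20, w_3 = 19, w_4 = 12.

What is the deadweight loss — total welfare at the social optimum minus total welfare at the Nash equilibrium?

∂u_i/∂s_i = α_i − 1, so startup i contributes w_i if α_i > 1, else 0.
α_i > 1 for i ∈ {1, 2}; NE contributions (6, 20, 0, 0), S = 26.
W^NE = Σw_i − S^NE + (Σα_i)·S^NE = 57 + 3.6·26 = 150.6.
Planner: ∂(Σu_j)/∂s_i = Σα_j − 1 = 3.6 > 0, so everyone contributes w_i; S^SO = 57, W^SO = 57 + 3.6·57 = 262.2.
Deadweight loss = 111.6.

111.6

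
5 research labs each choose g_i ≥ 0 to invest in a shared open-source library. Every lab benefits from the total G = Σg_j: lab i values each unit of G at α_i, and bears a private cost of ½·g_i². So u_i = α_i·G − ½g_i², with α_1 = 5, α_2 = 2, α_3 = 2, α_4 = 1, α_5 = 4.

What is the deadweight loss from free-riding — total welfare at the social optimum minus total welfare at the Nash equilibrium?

Lab i's FOC: ∂u_i/∂g_i = α_i − g_i = 0, so g_i* = α_i.
NE contributions = (5, 2, 2, 1, 4); G = 14.
W^NE = (Σα)·G − ½Σα_i² = 14² − ½·50 = 171.
Planner sets g_i = Σα_j = 14 for every i, so G^SO = 5·14 = 70.
W^SO = (Σα)·G^SO − ½·5·(Σα)² = (5/2)·14² = 490.
Deadweight loss = W^SO − W^NE = 319.

319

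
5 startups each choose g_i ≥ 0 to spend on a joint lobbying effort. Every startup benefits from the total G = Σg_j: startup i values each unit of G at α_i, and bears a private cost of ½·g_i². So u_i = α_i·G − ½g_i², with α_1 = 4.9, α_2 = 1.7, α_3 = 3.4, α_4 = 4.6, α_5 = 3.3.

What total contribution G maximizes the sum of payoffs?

89.5

Planner FOC: ∂(Σu_j)/∂g_i = (Σα_j) − g_i = 0, so g_i^SO = Σα_j = 17.9 for every i; G^SO = 89.5.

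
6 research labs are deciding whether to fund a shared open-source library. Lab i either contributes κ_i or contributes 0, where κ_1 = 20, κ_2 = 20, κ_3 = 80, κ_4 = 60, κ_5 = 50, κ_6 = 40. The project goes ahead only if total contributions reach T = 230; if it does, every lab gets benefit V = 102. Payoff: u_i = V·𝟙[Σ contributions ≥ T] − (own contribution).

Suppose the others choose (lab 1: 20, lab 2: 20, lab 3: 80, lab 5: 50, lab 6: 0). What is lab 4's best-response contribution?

Others' total = 170. Contributing 60 brings total to 230 ≥ 230: gain V − κ_4 = 42.
Best response: 60.

60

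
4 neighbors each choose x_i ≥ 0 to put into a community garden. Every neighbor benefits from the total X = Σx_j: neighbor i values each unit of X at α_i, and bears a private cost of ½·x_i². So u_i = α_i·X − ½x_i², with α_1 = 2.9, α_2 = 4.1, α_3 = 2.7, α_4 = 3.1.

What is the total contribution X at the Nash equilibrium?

Neighbor i's FOC: ∂u_i/∂x_i = α_i − x_i = 0, so x_i* = α_i.
NE contributions = (2.9, 4.1, 2.7, 3.1); X = 12.8.

12.8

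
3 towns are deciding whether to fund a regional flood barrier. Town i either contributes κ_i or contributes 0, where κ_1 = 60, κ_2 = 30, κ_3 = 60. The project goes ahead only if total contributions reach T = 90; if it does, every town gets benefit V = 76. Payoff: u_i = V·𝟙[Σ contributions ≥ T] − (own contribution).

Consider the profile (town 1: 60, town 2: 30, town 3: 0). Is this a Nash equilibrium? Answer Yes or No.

Yes

Total = 90 ≥ 90: provided.
Town 1 (pledges 60, payoff 16): dropping to 0 → total 30, payoff 0. No gain.
Town 2 (pledges 30, payoff 46): dropping to 0 → total 60, payoff 0. No gain.
Town 3 (pledges 0, payoff 76): pledging 60 → total 150, payoff 16. No gain.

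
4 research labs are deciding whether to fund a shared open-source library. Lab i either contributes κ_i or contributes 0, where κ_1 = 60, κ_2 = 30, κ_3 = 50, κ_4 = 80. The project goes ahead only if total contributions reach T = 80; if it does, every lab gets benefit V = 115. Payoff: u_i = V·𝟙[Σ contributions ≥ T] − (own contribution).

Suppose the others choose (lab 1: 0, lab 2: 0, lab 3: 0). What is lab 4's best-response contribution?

Others' total = 0. Contributing 80 brings total to 80 ≥ 80: gain V − κ_4 = 35.
Best response: 80.

80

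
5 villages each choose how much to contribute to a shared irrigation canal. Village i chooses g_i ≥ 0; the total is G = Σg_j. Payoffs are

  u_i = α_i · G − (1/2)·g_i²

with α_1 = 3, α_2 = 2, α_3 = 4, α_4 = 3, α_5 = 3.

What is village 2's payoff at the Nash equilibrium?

Village i's FOC: ∂u_i/∂g_i = α_i − g_i = 0, so g_i* = α_i.
NE contributions = (3, 2, 4, 3, 3); G = 15.
u_2 = α_2·G − ½·(g_2)² = 2·15 − ½·2² = 28.

28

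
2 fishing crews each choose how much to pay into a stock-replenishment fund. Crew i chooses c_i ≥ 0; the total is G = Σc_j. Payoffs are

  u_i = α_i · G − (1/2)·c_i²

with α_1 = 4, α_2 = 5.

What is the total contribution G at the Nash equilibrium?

Crew i's FOC: ∂u_i/∂c_i = α_i − c_i = 0, so c_i* = α_i.
NE contributions = (4, 5); G = 9.

9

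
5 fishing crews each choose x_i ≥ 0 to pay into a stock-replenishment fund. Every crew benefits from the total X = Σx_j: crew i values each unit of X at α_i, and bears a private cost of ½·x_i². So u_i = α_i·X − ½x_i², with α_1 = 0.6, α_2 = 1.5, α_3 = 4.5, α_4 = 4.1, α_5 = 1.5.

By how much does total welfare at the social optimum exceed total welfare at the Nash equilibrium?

244.22

Crew i's FOC: ∂u_i/∂x_i = α_i − x_i = 0, so x_i* = α_i.
NE contributions = (0.6, 1.5, 4.5, 4.1, 1.5); X = 12.2.
W^NE = (Σα)·X − ½Σα_i² = 12.2² − ½·41.92 = 127.88.
Planner sets x_i = Σα_j = 12.2 for every i, so X^SO = 5·12.2 = 61.
W^SO = (Σα)·X^SO − ½·5·(Σα)² = (5/2)·12.2² = 372.1.
Deadweight loss = W^SO − W^NE = 244.22.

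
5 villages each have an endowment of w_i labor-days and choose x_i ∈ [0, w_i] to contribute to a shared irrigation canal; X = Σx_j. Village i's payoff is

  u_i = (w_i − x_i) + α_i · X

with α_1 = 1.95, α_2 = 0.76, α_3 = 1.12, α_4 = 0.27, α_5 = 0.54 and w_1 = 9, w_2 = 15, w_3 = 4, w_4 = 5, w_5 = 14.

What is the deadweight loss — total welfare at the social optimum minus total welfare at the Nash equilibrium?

123.76

∂u_i/∂x_i = α_i − 1, so village i contributes w_i if α_i > 1, else 0.
α_i > 1 for i ∈ {1, 3}; NE contributions (9, 0, 4, 0, 0), X = 13.
W^NE = Σw_i − X^NE + (Σα_i)·X^NE = 47 + 3.64·13 = 94.32.
Planner: ∂(Σu_j)/∂x_i = Σα_j − 1 = 3.64 > 0, so everyone contributes w_i; X^SO = 47, W^SO = 47 + 3.64·47 = 218.08.
Deadweight loss = 123.76.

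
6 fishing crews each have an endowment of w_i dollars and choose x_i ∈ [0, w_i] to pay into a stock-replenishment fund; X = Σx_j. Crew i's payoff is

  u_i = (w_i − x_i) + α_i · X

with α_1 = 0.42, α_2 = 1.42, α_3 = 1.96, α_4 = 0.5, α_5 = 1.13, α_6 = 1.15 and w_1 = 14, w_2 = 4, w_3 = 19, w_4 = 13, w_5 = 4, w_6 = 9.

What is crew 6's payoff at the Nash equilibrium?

∂u_i/∂x_i = α_i − 1, so crew i contributes w_i if α_i > 1, else 0.
α_i > 1 for i ∈ {2, 3, 5, 6}; NE contributions (0, 4, 19, 0, 4, 9), X = 36.
u_6 = (9 − 9) + 1.15·36 = 41.4.

41.4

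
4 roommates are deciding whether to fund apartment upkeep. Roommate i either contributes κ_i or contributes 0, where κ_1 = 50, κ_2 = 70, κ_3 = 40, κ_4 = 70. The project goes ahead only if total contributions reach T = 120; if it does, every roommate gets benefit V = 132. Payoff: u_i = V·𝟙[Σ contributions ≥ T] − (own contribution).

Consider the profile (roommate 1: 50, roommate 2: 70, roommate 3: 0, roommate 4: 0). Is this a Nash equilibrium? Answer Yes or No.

Total = 120 ≥ 120: provided.
Roommate 1 (pledges 50, payoff 82): dropping to 0 → total 70, payoff 0. No gain.
Roommate 2 (pledges 70, payoff 62): dropping to 0 → total 50, payoff 0. No gain.
Roommate 3 (pledges 0, payoff 132): pledging 40 → total 160, payoff 92. No gain.
Roommate 4 (pledges 0, payoff 132): pledging 70 → total 190, payoff 62. No gain.

Yes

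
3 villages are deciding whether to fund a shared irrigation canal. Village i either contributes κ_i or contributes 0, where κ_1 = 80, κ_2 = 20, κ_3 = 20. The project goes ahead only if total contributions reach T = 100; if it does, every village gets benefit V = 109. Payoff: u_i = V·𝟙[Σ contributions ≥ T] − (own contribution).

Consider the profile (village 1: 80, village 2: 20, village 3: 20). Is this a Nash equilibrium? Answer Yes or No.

No

Total = 120 ≥ 100: provided.
Village 1 (pledges 80, payoff 29): dropping to 0 → total 40, payoff 0. No gain.
Village 2 (pledges 20, payoff 89): dropping to 0 → total 100, payoff 109. Profitable deviation.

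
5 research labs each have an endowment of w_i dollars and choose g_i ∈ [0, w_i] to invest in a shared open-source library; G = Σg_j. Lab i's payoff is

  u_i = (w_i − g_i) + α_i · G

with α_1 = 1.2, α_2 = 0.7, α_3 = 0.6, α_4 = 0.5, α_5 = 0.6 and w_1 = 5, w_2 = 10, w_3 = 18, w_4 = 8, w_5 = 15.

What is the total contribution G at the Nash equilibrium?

∂u_i/∂g_i = α_i − 1, so lab i contributes w_i if α_i > 1, else 0.
α_i > 1 for i ∈ {1}; NE contributions (5, 0, 0, 0, 0), G = 5.

5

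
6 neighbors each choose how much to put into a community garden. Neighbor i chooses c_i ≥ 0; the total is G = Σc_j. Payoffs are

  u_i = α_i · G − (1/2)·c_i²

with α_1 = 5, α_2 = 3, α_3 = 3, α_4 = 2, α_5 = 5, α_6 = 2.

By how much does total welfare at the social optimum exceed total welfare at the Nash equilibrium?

Neighbor i's FOC: ∂u_i/∂c_i = α_i − c_i = 0, so c_i* = α_i.
NE contributions = (5, 3, 3, 2, 5, 2); G = 20.
W^NE = (Σα)·G − ½Σα_i² = 20² − ½·76 = 362.
Planner sets c_i = Σα_j = 20 for every i, so G^SO = 6·20 = 120.
W^SO = (Σα)·G^SO − ½·6·(Σα)² = (6/2)·20² = 1200.
Deadweight loss = W^SO − W^NE = 838.

838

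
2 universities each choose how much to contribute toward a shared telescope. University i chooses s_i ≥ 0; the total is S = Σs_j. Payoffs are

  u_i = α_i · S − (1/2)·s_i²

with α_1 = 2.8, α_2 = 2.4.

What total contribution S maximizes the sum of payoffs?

10.4

Planner FOC: ∂(Σu_j)/∂s_i = (Σα_j) − s_i = 0, so s_i^SO = Σα_j = 5.2 for every i; S^SO = 10.4.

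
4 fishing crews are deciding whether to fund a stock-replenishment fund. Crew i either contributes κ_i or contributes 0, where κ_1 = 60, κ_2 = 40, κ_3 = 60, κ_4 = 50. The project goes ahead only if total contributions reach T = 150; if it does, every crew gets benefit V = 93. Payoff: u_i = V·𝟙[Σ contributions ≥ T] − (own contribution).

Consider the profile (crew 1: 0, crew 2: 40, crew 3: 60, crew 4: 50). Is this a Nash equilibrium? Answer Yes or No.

Total = 150 ≥ 150: provided.
Crew 1 (pledges 0, payoff 93): pledging 60 → total 210, payoff 33. No gain.
Crew 2 (pledges 40, payoff 53): dropping to 0 → total 110, payoff 0. No gain.
Crew 3 (pledges 60, payoff 33): dropping to 0 → total 90, payoff 0. No gain.
Crew 4 (pledges 50, payoff 43): dropping to 0 → total 100, payoff 0. No gain.

Yes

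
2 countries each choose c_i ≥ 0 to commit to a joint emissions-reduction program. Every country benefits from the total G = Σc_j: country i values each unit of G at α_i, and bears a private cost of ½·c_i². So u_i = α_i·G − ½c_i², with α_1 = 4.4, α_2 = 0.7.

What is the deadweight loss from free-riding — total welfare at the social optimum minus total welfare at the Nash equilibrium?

Country i's FOC: ∂u_i/∂c_i = α_i − c_i = 0, so c_i* = α_i.
NE contributions = (4.4, 0.7); G = 5.1.
W^NE = (Σα)·G − ½Σα_i² = 5.1² − ½·19.85 = 16.085.
Planner sets c_i = Σα_j = 5.1 for every i, so G^SO = 2·5.1 = 10.2.
W^SO = (Σα)·G^SO − ½·2·(Σα)² = (2/2)·5.1² = 26.01.
Deadweight loss = W^SO − W^NE = 9.925.

9.925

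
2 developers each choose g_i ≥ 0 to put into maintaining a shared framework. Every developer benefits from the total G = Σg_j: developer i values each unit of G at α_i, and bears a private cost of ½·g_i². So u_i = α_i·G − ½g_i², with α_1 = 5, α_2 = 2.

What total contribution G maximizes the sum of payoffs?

Planner FOC: ∂(Σu_j)/∂g_i = (Σα_j) − g_i = 0, so g_i^SO = Σα_j = 7 for every i; G^SO = 14.

14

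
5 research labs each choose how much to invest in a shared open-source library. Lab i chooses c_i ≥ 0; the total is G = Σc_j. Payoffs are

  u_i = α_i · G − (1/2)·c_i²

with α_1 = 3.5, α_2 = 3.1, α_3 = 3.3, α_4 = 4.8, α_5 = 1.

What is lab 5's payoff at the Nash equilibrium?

Lab i's FOC: ∂u_i/∂c_i = α_i − c_i = 0, so c_i* = α_i.
NE contributions = (3.5, 3.1, 3.3, 4.8, 1); G = 15.7.
u_5 = α_5·G − ½·(c_5)² = 1·15.7 − ½·1² = 15.2.

15.2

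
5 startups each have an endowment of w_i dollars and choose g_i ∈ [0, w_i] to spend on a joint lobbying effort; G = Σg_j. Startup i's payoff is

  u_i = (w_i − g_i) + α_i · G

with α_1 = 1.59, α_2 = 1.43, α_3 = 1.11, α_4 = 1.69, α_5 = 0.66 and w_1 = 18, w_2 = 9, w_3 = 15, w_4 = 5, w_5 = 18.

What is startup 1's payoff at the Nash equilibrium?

∂u_i/∂g_i = α_i − 1, so startup i contributes w_i if α_i > 1, else 0.
α_i > 1 for i ∈ {1, 2, 3, 4}; NE contributions (18, 9, 15, 5, 0), G = 47.
u_1 = (18 − 18) + 1.59·47 = 74.73.

74.73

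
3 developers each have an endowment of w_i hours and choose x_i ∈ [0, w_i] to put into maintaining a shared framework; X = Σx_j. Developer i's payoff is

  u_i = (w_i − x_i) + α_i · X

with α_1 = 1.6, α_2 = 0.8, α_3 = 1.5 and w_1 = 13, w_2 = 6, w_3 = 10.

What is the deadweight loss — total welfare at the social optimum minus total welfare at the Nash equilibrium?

∂u_i/∂x_i = α_i − 1, so developer i contributes w_i if α_i > 1, else 0.
α_i > 1 for i ∈ {1, 3}; NE contributions (13, 0, 10), X = 23.
W^NE = Σw_i − X^NE + (Σα_i)·X^NE = 29 + 2.9·23 = 95.7.
Planner: ∂(Σu_j)/∂x_i = Σα_j − 1 = 2.9 > 0, so everyone contributes w_i; X^SO = 29, W^SO = 29 + 2.9·29 = 113.1.
Deadweight loss = 17.4.

17.4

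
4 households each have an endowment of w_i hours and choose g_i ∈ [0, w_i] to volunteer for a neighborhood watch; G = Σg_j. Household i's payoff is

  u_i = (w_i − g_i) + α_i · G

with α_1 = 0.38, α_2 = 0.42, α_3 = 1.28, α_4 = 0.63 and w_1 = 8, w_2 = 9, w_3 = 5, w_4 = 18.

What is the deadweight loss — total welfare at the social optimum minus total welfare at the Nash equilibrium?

∂u_i/∂g_i = α_i − 1, so household i contributes w_i if α_i > 1, else 0.
α_i > 1 for i ∈ {3}; NE contributions (0, 0, 5, 0), G = 5.
W^NE = Σw_i − G^NE + (Σα_i)·G^NE = 40 + 1.71·5 = 48.55.
Planner: ∂(Σu_j)/∂g_i = Σα_j − 1 = 1.71 > 0, so everyone contributes w_i; G^SO = 40, W^SO = 40 + 1.71·40 = 108.4.
Deadweight loss = 59.85.

59.85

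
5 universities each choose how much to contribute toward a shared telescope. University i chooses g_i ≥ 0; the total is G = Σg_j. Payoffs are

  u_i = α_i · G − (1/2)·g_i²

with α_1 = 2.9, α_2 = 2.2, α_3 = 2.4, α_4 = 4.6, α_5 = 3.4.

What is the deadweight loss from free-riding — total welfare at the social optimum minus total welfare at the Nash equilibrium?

386.24

University i's FOC: ∂u_i/∂g_i = α_i − g_i = 0, so g_i* = α_i.
NE contributions = (2.9, 2.2, 2.4, 4.6, 3.4); G = 15.5.
W^NE = (Σα)·G − ½Σα_i² = 15.5² − ½·51.73 = 214.385.
Planner sets g_i = Σα_j = 15.5 for every i, so G^SO = 5·15.5 = 77.5.
W^SO = (Σα)·G^SO − ½·5·(Σα)² = (5/2)·15.5² = 600.625.
Deadweight loss = W^SO − W^NE = 386.24.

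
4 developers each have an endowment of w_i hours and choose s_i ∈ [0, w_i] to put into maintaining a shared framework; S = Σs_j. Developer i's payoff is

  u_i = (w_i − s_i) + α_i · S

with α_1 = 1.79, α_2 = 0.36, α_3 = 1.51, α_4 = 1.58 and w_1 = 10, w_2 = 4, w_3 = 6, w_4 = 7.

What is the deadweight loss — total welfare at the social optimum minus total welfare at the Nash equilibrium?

∂u_i/∂s_i = α_i − 1, so developer i contributes w_i if α_i > 1, else 0.
α_i > 1 for i ∈ {1, 3, 4}; NE contributions (10, 0, 6, 7), S = 23.
W^NE = Σw_i − S^NE + (Σα_i)·S^NE = 27 + 4.24·23 = 124.52.
Planner: ∂(Σu_j)/∂s_i = Σα_j − 1 = 4.24 > 0, so everyone contributes w_i; S^SO = 27, W^SO = 27 + 4.24·27 = 141.48.
Deadweight loss = 16.96.

16.96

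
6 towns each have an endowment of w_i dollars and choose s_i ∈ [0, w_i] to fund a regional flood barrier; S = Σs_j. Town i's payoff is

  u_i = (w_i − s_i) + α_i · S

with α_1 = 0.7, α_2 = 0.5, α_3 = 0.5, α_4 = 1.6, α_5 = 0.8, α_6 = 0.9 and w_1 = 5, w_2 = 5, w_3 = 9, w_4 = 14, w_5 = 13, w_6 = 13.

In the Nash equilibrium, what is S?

∂u_i/∂s_i = α_i − 1, so town i contributes w_i if α_i > 1, else 0.
α_i > 1 for i ∈ {4}; NE contributions (0, 0, 0, 14, 0, 0), S = 14.

14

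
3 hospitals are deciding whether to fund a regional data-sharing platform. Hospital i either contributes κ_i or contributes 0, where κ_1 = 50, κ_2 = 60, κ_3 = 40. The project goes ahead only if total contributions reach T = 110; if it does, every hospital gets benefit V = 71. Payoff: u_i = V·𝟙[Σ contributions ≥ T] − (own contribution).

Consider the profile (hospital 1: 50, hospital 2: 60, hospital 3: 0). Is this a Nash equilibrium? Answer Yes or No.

Total = 110 ≥ 110: provided.
Hospital 1 (pledges 50, payoff 21): dropping to 0 → total 60, payoff 0. No gain.
Hospital 2 (pledges 60, payoff 11): dropping to 0 → total 50, payoff 0. No gain.
Hospital 3 (pledges 0, payoff 71): pledging 40 → total 150, payoff 31. No gain.

Yes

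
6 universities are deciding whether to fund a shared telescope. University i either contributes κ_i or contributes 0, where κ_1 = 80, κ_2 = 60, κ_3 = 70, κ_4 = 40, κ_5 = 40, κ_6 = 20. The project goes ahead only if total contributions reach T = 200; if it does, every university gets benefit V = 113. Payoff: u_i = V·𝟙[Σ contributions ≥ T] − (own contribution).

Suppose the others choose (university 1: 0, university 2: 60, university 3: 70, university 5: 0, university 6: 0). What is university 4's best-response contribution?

Others' total = 130. Even contributing 40 gives 170 < 200: no benefit either way.
Best response: 0.

0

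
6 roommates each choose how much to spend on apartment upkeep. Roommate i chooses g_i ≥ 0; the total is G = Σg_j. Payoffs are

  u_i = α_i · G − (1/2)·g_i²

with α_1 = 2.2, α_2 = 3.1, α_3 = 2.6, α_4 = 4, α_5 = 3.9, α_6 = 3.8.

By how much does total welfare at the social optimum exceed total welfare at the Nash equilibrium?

Roommate i's FOC: ∂u_i/∂g_i = α_i − g_i = 0, so g_i* = α_i.
NE contributions = (2.2, 3.1, 2.6, 4, 3.9, 3.8); G = 19.6.
W^NE = (Σα)·G − ½Σα_i² = 19.6² − ½·66.86 = 350.73.
Planner sets g_i = Σα_j = 19.6 for every i, so G^SO = 6·19.6 = 117.6.
W^SO = (Σα)·G^SO − ½·6·(Σα)² = (6/2)·19.6² = 1152.48.
Deadweight loss = W^SO − W^NE = 801.75.

801.75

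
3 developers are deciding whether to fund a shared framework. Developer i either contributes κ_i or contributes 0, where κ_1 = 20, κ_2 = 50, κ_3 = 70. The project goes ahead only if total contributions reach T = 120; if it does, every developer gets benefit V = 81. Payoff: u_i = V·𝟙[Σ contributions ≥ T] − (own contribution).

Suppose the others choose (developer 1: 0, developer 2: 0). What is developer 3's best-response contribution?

Others' total = 0. Even contributing 70 gives 70 < 120: no benefit either way.
Best response: 0.

0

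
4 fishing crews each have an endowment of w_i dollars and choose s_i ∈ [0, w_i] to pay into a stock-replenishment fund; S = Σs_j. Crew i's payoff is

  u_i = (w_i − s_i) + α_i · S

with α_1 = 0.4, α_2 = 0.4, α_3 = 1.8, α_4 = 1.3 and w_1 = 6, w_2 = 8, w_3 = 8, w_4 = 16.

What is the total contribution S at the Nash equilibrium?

∂u_i/∂s_i = α_i − 1, so crew i contributes w_i if α_i > 1, else 0.
α_i > 1 for i ∈ {3, 4}; NE contributions (0, 0, 8, 16), S = 24.

24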